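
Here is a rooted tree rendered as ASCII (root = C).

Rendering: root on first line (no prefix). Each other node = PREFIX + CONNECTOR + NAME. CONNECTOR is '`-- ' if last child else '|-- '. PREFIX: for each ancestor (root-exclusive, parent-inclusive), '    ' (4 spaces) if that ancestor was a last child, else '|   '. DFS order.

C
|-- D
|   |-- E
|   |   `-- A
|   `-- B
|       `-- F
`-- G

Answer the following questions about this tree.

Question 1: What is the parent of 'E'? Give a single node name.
Answer: D

Derivation:
Scan adjacency: E appears as child of D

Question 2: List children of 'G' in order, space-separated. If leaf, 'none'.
Node G's children (from adjacency): (leaf)

Answer: none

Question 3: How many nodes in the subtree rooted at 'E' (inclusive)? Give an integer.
Answer: 2

Derivation:
Subtree rooted at E contains: A, E
Count = 2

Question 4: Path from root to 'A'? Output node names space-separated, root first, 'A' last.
Answer: C D E A

Derivation:
Walk down from root: C -> D -> E -> A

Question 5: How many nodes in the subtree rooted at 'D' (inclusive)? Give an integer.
Subtree rooted at D contains: A, B, D, E, F
Count = 5

Answer: 5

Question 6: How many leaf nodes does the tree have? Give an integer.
Leaves (nodes with no children): A, F, G

Answer: 3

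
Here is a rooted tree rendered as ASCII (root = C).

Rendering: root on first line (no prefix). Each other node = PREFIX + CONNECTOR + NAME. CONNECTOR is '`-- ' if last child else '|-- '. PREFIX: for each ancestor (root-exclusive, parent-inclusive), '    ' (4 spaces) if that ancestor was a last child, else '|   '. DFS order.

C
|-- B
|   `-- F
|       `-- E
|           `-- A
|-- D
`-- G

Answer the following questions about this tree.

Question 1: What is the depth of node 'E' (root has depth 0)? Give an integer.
Path from root to E: C -> B -> F -> E
Depth = number of edges = 3

Answer: 3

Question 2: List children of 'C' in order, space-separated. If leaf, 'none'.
Answer: B D G

Derivation:
Node C's children (from adjacency): B, D, G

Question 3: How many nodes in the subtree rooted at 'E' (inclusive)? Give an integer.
Subtree rooted at E contains: A, E
Count = 2

Answer: 2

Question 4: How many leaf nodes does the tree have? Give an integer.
Leaves (nodes with no children): A, D, G

Answer: 3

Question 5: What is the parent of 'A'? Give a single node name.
Scan adjacency: A appears as child of E

Answer: E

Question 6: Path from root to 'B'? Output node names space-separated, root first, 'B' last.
Answer: C B

Derivation:
Walk down from root: C -> B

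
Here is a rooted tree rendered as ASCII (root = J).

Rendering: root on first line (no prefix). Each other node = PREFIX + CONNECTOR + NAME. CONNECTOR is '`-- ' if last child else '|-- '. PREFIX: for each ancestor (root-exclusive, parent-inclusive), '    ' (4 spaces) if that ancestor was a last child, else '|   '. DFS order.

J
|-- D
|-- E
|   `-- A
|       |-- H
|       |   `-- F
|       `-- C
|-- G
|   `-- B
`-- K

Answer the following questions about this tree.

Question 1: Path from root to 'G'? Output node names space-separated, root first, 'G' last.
Answer: J G

Derivation:
Walk down from root: J -> G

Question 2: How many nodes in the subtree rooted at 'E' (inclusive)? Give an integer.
Subtree rooted at E contains: A, C, E, F, H
Count = 5

Answer: 5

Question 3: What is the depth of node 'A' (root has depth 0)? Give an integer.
Answer: 2

Derivation:
Path from root to A: J -> E -> A
Depth = number of edges = 2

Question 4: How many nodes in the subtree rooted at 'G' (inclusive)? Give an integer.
Answer: 2

Derivation:
Subtree rooted at G contains: B, G
Count = 2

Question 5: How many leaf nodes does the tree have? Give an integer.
Answer: 5

Derivation:
Leaves (nodes with no children): B, C, D, F, K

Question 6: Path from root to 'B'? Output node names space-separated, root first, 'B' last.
Answer: J G B

Derivation:
Walk down from root: J -> G -> B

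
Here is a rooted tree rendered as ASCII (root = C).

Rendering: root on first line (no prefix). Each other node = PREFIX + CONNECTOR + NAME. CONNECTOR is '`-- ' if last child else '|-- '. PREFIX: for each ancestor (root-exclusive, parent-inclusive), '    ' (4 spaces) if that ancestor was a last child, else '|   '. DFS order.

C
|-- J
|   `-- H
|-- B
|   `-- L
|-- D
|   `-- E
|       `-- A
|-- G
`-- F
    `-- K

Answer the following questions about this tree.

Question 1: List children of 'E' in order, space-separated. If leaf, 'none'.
Node E's children (from adjacency): A

Answer: A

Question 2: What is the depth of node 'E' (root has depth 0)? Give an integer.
Answer: 2

Derivation:
Path from root to E: C -> D -> E
Depth = number of edges = 2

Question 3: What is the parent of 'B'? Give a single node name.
Answer: C

Derivation:
Scan adjacency: B appears as child of C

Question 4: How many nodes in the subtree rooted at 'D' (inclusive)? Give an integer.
Subtree rooted at D contains: A, D, E
Count = 3

Answer: 3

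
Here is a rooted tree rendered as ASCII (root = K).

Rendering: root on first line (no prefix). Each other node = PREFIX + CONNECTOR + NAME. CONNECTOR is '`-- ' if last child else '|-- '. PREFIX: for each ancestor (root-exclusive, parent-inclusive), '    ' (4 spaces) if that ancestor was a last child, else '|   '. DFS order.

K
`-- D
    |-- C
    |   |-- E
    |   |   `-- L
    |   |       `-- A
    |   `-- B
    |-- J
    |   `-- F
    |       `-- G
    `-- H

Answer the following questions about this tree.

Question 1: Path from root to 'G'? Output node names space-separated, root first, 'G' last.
Answer: K D J F G

Derivation:
Walk down from root: K -> D -> J -> F -> G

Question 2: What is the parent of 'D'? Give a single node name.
Answer: K

Derivation:
Scan adjacency: D appears as child of K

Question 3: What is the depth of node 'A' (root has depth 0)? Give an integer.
Path from root to A: K -> D -> C -> E -> L -> A
Depth = number of edges = 5

Answer: 5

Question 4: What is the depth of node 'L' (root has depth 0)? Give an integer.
Path from root to L: K -> D -> C -> E -> L
Depth = number of edges = 4

Answer: 4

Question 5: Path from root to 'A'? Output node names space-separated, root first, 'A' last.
Answer: K D C E L A

Derivation:
Walk down from root: K -> D -> C -> E -> L -> A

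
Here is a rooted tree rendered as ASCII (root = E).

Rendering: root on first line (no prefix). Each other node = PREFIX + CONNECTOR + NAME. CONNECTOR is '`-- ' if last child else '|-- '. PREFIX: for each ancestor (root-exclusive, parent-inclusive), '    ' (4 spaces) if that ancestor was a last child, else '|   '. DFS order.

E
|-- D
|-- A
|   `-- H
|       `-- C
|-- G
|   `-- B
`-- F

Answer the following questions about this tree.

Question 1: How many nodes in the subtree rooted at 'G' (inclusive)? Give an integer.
Answer: 2

Derivation:
Subtree rooted at G contains: B, G
Count = 2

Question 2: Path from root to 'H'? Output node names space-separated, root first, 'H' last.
Walk down from root: E -> A -> H

Answer: E A H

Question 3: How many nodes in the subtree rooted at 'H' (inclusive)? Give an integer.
Subtree rooted at H contains: C, H
Count = 2

Answer: 2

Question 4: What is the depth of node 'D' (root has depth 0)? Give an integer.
Path from root to D: E -> D
Depth = number of edges = 1

Answer: 1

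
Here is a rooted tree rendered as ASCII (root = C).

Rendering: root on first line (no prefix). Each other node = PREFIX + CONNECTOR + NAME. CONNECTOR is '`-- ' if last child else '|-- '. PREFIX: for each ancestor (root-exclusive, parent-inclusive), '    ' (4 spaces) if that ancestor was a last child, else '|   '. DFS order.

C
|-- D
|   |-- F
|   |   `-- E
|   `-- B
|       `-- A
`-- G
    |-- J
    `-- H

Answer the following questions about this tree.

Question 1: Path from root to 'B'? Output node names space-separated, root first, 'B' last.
Walk down from root: C -> D -> B

Answer: C D B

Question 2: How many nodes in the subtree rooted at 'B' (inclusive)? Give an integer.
Answer: 2

Derivation:
Subtree rooted at B contains: A, B
Count = 2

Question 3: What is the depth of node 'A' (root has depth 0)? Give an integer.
Path from root to A: C -> D -> B -> A
Depth = number of edges = 3

Answer: 3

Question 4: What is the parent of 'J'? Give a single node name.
Scan adjacency: J appears as child of G

Answer: G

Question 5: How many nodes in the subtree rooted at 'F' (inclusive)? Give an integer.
Answer: 2

Derivation:
Subtree rooted at F contains: E, F
Count = 2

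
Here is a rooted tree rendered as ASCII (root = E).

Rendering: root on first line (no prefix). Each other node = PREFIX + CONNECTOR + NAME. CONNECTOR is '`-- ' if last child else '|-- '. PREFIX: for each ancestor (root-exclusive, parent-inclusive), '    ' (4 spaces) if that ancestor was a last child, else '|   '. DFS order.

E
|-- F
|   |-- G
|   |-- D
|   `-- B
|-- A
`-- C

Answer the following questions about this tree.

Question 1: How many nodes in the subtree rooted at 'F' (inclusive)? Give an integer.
Subtree rooted at F contains: B, D, F, G
Count = 4

Answer: 4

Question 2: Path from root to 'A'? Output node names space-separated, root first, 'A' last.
Walk down from root: E -> A

Answer: E A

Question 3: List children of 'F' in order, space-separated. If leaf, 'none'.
Node F's children (from adjacency): G, D, B

Answer: G D B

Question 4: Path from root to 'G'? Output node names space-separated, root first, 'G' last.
Answer: E F G

Derivation:
Walk down from root: E -> F -> G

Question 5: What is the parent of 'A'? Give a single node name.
Answer: E

Derivation:
Scan adjacency: A appears as child of E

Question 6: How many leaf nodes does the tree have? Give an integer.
Leaves (nodes with no children): A, B, C, D, G

Answer: 5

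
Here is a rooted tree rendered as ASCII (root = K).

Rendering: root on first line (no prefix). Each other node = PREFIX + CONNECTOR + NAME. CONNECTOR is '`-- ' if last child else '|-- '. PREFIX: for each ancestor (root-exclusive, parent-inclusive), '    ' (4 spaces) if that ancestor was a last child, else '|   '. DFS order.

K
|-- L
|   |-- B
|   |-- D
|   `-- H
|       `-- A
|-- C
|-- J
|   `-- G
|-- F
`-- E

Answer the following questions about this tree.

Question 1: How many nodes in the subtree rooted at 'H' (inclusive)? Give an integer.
Answer: 2

Derivation:
Subtree rooted at H contains: A, H
Count = 2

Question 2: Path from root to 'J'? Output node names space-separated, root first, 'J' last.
Walk down from root: K -> J

Answer: K J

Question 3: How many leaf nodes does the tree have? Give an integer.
Answer: 7

Derivation:
Leaves (nodes with no children): A, B, C, D, E, F, G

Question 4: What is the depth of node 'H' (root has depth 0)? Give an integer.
Path from root to H: K -> L -> H
Depth = number of edges = 2

Answer: 2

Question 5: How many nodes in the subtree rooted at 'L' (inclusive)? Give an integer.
Answer: 5

Derivation:
Subtree rooted at L contains: A, B, D, H, L
Count = 5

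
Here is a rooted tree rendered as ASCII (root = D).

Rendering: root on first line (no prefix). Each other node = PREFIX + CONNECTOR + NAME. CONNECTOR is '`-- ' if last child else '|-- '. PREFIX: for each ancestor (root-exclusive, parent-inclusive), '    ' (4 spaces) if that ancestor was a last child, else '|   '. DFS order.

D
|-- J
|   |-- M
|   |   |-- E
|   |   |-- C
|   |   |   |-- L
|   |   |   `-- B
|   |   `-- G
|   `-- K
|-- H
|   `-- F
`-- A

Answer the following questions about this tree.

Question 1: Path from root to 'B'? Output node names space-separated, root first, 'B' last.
Answer: D J M C B

Derivation:
Walk down from root: D -> J -> M -> C -> B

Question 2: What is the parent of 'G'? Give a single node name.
Scan adjacency: G appears as child of M

Answer: M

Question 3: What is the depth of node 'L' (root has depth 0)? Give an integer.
Answer: 4

Derivation:
Path from root to L: D -> J -> M -> C -> L
Depth = number of edges = 4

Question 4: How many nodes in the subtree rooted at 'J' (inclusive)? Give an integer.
Answer: 8

Derivation:
Subtree rooted at J contains: B, C, E, G, J, K, L, M
Count = 8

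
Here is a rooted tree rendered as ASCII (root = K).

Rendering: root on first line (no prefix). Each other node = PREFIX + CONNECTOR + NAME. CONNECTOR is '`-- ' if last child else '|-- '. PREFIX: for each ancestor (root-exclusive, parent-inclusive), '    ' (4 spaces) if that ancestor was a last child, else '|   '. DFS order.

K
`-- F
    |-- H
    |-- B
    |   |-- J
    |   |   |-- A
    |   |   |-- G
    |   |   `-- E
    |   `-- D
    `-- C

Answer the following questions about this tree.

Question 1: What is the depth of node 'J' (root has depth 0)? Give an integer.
Answer: 3

Derivation:
Path from root to J: K -> F -> B -> J
Depth = number of edges = 3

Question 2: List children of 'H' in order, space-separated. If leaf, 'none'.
Node H's children (from adjacency): (leaf)

Answer: none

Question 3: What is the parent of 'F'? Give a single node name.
Scan adjacency: F appears as child of K

Answer: K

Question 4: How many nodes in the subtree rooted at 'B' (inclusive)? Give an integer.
Answer: 6

Derivation:
Subtree rooted at B contains: A, B, D, E, G, J
Count = 6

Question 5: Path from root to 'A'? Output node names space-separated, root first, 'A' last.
Answer: K F B J A

Derivation:
Walk down from root: K -> F -> B -> J -> A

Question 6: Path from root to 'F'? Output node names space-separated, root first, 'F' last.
Walk down from root: K -> F

Answer: K F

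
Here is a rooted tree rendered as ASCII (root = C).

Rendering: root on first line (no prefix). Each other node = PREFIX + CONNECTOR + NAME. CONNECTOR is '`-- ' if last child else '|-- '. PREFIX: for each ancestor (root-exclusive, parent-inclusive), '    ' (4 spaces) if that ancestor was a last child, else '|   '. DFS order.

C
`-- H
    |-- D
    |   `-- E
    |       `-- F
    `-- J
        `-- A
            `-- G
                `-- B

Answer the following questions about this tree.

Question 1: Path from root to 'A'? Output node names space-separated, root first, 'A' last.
Answer: C H J A

Derivation:
Walk down from root: C -> H -> J -> A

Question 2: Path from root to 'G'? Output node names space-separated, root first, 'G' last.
Answer: C H J A G

Derivation:
Walk down from root: C -> H -> J -> A -> G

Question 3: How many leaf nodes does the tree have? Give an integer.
Leaves (nodes with no children): B, F

Answer: 2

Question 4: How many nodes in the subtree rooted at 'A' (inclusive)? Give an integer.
Answer: 3

Derivation:
Subtree rooted at A contains: A, B, G
Count = 3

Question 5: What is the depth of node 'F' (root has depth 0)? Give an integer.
Path from root to F: C -> H -> D -> E -> F
Depth = number of edges = 4

Answer: 4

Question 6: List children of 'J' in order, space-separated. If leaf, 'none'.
Answer: A

Derivation:
Node J's children (from adjacency): A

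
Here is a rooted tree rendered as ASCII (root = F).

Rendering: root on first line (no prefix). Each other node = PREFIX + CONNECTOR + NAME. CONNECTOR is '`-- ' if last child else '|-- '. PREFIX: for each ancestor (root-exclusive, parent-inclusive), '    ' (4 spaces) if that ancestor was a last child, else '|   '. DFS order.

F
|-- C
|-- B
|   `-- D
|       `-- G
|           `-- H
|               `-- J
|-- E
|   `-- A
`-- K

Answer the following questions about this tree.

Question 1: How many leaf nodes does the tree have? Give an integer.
Answer: 4

Derivation:
Leaves (nodes with no children): A, C, J, K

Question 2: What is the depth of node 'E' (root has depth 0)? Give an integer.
Path from root to E: F -> E
Depth = number of edges = 1

Answer: 1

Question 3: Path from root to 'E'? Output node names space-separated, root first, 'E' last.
Answer: F E

Derivation:
Walk down from root: F -> E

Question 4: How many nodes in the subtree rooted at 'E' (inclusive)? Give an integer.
Answer: 2

Derivation:
Subtree rooted at E contains: A, E
Count = 2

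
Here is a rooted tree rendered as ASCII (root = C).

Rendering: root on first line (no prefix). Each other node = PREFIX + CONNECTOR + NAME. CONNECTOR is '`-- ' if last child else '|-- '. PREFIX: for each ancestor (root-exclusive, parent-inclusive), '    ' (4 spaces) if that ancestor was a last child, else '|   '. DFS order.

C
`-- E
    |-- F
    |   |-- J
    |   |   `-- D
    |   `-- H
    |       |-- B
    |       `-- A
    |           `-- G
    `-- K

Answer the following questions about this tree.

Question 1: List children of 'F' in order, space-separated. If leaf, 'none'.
Node F's children (from adjacency): J, H

Answer: J H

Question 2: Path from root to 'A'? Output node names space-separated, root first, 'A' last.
Walk down from root: C -> E -> F -> H -> A

Answer: C E F H A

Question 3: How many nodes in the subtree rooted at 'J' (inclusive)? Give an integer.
Answer: 2

Derivation:
Subtree rooted at J contains: D, J
Count = 2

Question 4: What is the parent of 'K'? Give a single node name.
Answer: E

Derivation:
Scan adjacency: K appears as child of E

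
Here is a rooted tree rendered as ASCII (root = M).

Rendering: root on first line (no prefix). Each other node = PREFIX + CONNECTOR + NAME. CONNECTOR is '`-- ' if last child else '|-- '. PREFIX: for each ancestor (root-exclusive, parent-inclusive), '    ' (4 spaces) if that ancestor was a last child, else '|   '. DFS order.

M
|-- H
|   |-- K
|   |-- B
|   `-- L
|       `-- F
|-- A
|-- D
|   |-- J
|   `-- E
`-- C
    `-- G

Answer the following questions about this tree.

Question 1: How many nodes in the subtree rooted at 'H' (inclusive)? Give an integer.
Subtree rooted at H contains: B, F, H, K, L
Count = 5

Answer: 5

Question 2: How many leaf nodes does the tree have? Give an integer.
Answer: 7

Derivation:
Leaves (nodes with no children): A, B, E, F, G, J, K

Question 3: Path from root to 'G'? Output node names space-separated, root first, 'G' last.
Walk down from root: M -> C -> G

Answer: M C G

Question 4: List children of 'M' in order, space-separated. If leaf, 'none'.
Answer: H A D C

Derivation:
Node M's children (from adjacency): H, A, D, C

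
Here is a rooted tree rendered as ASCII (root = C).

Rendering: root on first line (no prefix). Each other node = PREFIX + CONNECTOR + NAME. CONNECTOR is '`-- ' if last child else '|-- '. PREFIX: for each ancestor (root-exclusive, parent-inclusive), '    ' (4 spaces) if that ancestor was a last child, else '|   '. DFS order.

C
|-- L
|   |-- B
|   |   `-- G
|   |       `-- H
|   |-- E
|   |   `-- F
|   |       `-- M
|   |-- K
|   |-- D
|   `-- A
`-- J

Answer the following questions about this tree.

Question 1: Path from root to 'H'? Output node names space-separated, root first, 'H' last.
Walk down from root: C -> L -> B -> G -> H

Answer: C L B G H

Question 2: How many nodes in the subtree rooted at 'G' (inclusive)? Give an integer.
Subtree rooted at G contains: G, H
Count = 2

Answer: 2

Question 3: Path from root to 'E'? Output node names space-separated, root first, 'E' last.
Walk down from root: C -> L -> E

Answer: C L E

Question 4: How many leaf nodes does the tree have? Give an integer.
Leaves (nodes with no children): A, D, H, J, K, M

Answer: 6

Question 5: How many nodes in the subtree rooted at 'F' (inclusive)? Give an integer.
Subtree rooted at F contains: F, M
Count = 2

Answer: 2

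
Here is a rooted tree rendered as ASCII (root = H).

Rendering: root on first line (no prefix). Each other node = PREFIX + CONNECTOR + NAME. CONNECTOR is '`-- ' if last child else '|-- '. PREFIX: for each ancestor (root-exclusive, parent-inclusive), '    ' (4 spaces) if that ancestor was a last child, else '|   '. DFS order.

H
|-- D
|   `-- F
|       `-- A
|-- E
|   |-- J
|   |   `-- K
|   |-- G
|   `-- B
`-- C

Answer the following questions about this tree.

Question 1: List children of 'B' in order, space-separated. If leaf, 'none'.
Node B's children (from adjacency): (leaf)

Answer: none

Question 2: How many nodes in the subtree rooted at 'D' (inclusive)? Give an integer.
Answer: 3

Derivation:
Subtree rooted at D contains: A, D, F
Count = 3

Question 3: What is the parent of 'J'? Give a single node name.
Scan adjacency: J appears as child of E

Answer: E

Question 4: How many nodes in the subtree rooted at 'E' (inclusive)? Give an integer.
Subtree rooted at E contains: B, E, G, J, K
Count = 5

Answer: 5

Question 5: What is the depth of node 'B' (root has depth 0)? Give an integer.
Path from root to B: H -> E -> B
Depth = number of edges = 2

Answer: 2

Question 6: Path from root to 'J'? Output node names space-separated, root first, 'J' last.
Walk down from root: H -> E -> J

Answer: H E J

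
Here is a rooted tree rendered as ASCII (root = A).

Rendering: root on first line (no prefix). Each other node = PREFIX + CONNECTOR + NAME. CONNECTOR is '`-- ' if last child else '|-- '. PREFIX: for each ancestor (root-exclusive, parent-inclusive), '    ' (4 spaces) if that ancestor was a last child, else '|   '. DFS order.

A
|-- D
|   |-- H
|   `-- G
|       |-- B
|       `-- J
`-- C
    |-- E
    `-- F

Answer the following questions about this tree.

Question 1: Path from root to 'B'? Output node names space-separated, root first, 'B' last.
Answer: A D G B

Derivation:
Walk down from root: A -> D -> G -> B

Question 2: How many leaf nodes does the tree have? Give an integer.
Answer: 5

Derivation:
Leaves (nodes with no children): B, E, F, H, J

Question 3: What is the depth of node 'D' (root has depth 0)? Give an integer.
Path from root to D: A -> D
Depth = number of edges = 1

Answer: 1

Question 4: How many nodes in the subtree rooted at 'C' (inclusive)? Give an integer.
Subtree rooted at C contains: C, E, F
Count = 3

Answer: 3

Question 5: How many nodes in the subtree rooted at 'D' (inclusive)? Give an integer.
Subtree rooted at D contains: B, D, G, H, J
Count = 5

Answer: 5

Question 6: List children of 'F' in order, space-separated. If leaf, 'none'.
Node F's children (from adjacency): (leaf)

Answer: none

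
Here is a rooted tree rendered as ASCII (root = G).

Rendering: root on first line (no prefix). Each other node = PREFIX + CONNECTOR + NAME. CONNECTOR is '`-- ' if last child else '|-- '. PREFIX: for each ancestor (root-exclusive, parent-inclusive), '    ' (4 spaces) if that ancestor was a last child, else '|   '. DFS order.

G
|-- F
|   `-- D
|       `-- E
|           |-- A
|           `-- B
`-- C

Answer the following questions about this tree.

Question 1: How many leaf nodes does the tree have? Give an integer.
Leaves (nodes with no children): A, B, C

Answer: 3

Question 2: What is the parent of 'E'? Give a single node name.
Scan adjacency: E appears as child of D

Answer: D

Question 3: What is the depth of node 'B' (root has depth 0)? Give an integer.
Answer: 4

Derivation:
Path from root to B: G -> F -> D -> E -> B
Depth = number of edges = 4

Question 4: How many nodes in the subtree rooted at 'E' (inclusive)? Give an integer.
Answer: 3

Derivation:
Subtree rooted at E contains: A, B, E
Count = 3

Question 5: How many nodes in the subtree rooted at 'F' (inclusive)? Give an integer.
Answer: 5

Derivation:
Subtree rooted at F contains: A, B, D, E, F
Count = 5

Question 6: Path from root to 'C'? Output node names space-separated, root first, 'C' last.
Answer: G C

Derivation:
Walk down from root: G -> C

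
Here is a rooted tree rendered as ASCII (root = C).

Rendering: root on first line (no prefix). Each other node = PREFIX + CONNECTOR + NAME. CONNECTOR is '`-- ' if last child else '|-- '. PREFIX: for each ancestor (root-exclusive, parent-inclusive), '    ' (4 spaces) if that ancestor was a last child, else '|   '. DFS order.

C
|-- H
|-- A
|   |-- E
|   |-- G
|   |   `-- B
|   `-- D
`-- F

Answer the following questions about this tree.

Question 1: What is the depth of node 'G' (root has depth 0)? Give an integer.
Answer: 2

Derivation:
Path from root to G: C -> A -> G
Depth = number of edges = 2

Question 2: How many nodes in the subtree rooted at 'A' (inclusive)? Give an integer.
Answer: 5

Derivation:
Subtree rooted at A contains: A, B, D, E, G
Count = 5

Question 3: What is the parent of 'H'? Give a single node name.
Answer: C

Derivation:
Scan adjacency: H appears as child of C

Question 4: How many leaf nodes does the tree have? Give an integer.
Leaves (nodes with no children): B, D, E, F, H

Answer: 5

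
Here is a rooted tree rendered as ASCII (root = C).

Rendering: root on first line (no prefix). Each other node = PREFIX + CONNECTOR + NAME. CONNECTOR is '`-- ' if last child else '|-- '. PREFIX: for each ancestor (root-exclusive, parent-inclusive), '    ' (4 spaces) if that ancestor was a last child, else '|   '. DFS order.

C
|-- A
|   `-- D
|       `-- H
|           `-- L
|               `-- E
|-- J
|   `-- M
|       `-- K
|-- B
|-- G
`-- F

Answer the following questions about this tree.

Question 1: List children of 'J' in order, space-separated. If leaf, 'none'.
Node J's children (from adjacency): M

Answer: M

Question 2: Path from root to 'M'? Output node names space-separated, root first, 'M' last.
Walk down from root: C -> J -> M

Answer: C J M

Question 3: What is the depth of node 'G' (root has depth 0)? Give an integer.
Path from root to G: C -> G
Depth = number of edges = 1

Answer: 1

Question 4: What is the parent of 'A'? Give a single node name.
Scan adjacency: A appears as child of C

Answer: C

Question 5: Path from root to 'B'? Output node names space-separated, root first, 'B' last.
Walk down from root: C -> B

Answer: C B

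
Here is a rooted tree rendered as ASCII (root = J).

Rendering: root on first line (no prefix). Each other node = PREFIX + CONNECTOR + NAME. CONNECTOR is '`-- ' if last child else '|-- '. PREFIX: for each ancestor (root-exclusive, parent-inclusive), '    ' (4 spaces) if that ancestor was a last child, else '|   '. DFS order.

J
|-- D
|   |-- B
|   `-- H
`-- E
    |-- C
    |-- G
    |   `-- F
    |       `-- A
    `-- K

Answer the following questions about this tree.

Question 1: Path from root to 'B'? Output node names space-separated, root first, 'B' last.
Answer: J D B

Derivation:
Walk down from root: J -> D -> B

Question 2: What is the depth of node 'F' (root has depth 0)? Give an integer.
Answer: 3

Derivation:
Path from root to F: J -> E -> G -> F
Depth = number of edges = 3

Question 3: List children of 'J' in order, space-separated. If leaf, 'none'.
Node J's children (from adjacency): D, E

Answer: D E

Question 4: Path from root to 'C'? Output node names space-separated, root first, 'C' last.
Answer: J E C

Derivation:
Walk down from root: J -> E -> C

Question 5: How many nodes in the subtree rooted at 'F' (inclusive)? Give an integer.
Answer: 2

Derivation:
Subtree rooted at F contains: A, F
Count = 2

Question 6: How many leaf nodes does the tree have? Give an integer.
Answer: 5

Derivation:
Leaves (nodes with no children): A, B, C, H, K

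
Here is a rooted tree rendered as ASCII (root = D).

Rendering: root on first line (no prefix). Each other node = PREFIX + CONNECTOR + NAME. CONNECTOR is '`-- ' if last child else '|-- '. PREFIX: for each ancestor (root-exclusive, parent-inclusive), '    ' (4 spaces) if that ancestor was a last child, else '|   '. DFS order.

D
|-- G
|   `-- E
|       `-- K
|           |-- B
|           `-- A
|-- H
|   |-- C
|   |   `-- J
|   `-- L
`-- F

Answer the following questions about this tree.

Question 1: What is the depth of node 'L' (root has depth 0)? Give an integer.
Answer: 2

Derivation:
Path from root to L: D -> H -> L
Depth = number of edges = 2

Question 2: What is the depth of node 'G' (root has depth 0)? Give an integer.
Path from root to G: D -> G
Depth = number of edges = 1

Answer: 1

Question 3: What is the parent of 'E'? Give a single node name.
Scan adjacency: E appears as child of G

Answer: G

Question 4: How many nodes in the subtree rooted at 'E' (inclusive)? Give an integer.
Subtree rooted at E contains: A, B, E, K
Count = 4

Answer: 4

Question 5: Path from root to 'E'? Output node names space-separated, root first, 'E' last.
Answer: D G E

Derivation:
Walk down from root: D -> G -> E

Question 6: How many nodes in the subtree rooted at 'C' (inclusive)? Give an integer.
Subtree rooted at C contains: C, J
Count = 2

Answer: 2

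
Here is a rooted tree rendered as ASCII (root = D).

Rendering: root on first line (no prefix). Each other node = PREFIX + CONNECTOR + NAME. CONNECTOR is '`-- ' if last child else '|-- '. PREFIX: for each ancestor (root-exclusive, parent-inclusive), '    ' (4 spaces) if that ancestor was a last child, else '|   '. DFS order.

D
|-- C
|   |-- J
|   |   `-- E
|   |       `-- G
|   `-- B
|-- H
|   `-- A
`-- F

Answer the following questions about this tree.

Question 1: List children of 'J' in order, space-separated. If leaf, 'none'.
Node J's children (from adjacency): E

Answer: E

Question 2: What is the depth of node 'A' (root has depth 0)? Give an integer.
Answer: 2

Derivation:
Path from root to A: D -> H -> A
Depth = number of edges = 2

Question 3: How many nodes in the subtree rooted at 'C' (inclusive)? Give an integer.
Answer: 5

Derivation:
Subtree rooted at C contains: B, C, E, G, J
Count = 5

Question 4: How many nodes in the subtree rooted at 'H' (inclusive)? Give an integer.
Answer: 2

Derivation:
Subtree rooted at H contains: A, H
Count = 2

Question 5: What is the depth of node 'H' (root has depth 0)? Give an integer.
Path from root to H: D -> H
Depth = number of edges = 1

Answer: 1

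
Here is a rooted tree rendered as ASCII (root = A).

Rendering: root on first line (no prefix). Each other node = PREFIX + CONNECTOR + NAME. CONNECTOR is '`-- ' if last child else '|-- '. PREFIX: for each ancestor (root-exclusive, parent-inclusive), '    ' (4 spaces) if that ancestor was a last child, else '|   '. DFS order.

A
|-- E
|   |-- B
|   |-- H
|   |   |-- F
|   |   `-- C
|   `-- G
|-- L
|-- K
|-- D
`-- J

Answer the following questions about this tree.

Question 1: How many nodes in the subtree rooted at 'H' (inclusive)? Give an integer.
Subtree rooted at H contains: C, F, H
Count = 3

Answer: 3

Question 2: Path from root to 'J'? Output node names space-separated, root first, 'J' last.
Answer: A J

Derivation:
Walk down from root: A -> J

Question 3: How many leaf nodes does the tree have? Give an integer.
Answer: 8

Derivation:
Leaves (nodes with no children): B, C, D, F, G, J, K, L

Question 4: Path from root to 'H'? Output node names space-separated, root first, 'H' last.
Answer: A E H

Derivation:
Walk down from root: A -> E -> H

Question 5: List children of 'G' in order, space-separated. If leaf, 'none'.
Node G's children (from adjacency): (leaf)

Answer: none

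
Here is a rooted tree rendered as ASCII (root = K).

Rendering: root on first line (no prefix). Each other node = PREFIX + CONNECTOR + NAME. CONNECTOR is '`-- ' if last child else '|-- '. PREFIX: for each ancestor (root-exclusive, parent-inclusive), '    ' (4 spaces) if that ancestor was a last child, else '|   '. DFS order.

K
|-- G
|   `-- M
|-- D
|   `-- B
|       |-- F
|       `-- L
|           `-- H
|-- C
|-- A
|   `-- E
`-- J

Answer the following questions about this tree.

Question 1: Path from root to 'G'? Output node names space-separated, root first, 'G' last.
Answer: K G

Derivation:
Walk down from root: K -> G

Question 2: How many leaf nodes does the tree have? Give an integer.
Leaves (nodes with no children): C, E, F, H, J, M

Answer: 6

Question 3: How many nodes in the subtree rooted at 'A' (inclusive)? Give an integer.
Answer: 2

Derivation:
Subtree rooted at A contains: A, E
Count = 2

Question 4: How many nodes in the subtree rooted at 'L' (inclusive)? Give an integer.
Answer: 2

Derivation:
Subtree rooted at L contains: H, L
Count = 2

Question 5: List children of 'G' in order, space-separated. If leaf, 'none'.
Answer: M

Derivation:
Node G's children (from adjacency): M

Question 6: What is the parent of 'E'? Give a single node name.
Answer: A

Derivation:
Scan adjacency: E appears as child of A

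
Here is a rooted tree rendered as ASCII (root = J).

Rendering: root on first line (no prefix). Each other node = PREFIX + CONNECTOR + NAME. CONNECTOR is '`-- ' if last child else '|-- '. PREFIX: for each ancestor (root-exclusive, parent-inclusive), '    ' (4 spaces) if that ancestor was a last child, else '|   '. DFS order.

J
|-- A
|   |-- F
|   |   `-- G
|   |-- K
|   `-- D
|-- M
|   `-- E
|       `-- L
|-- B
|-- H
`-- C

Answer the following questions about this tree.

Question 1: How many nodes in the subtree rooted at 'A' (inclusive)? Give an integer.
Subtree rooted at A contains: A, D, F, G, K
Count = 5

Answer: 5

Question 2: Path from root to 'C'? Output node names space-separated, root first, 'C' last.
Walk down from root: J -> C

Answer: J C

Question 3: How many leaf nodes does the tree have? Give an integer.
Answer: 7

Derivation:
Leaves (nodes with no children): B, C, D, G, H, K, L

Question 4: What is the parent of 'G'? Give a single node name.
Scan adjacency: G appears as child of F

Answer: F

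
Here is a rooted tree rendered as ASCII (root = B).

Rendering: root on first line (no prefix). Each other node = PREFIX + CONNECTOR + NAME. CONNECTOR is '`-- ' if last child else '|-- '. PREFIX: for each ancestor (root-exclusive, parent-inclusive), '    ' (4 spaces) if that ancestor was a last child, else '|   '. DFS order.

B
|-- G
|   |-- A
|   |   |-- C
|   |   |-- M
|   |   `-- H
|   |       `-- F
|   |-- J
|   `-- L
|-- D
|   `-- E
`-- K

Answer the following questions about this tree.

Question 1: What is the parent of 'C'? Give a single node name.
Scan adjacency: C appears as child of A

Answer: A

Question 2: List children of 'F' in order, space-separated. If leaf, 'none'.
Node F's children (from adjacency): (leaf)

Answer: none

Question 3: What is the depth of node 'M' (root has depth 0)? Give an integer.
Path from root to M: B -> G -> A -> M
Depth = number of edges = 3

Answer: 3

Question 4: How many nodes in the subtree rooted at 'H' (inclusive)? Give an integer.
Answer: 2

Derivation:
Subtree rooted at H contains: F, H
Count = 2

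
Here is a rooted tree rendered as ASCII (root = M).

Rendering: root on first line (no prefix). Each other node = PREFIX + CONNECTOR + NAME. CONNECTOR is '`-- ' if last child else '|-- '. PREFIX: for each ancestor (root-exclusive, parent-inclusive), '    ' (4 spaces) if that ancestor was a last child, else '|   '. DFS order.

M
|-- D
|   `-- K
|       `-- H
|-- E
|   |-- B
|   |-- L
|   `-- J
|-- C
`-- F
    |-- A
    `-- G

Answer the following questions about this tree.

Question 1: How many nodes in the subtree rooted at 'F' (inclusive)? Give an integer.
Answer: 3

Derivation:
Subtree rooted at F contains: A, F, G
Count = 3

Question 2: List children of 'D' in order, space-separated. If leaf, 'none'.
Node D's children (from adjacency): K

Answer: K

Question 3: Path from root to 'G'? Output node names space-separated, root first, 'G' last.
Walk down from root: M -> F -> G

Answer: M F G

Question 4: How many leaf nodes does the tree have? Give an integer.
Leaves (nodes with no children): A, B, C, G, H, J, L

Answer: 7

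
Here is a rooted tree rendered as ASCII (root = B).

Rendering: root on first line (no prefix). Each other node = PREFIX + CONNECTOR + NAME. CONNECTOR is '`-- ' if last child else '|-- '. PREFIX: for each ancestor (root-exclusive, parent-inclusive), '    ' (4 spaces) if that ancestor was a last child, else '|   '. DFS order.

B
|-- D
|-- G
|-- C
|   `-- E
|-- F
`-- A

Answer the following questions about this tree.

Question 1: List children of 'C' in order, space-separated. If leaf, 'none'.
Answer: E

Derivation:
Node C's children (from adjacency): E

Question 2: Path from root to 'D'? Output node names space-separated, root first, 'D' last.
Answer: B D

Derivation:
Walk down from root: B -> D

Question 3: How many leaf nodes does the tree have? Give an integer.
Answer: 5

Derivation:
Leaves (nodes with no children): A, D, E, F, G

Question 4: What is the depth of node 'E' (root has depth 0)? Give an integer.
Answer: 2

Derivation:
Path from root to E: B -> C -> E
Depth = number of edges = 2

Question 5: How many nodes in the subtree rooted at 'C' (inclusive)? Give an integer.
Answer: 2

Derivation:
Subtree rooted at C contains: C, E
Count = 2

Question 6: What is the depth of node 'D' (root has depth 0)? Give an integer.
Answer: 1

Derivation:
Path from root to D: B -> D
Depth = number of edges = 1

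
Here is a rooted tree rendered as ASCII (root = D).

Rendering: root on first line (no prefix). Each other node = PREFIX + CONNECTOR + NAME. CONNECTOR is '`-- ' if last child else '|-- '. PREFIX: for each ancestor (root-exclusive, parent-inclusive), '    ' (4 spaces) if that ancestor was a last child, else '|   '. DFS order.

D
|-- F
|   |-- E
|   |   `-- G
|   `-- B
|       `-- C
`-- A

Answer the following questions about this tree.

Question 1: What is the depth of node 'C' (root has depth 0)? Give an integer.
Answer: 3

Derivation:
Path from root to C: D -> F -> B -> C
Depth = number of edges = 3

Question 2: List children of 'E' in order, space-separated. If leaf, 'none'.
Node E's children (from adjacency): G

Answer: G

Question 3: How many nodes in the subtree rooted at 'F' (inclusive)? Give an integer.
Answer: 5

Derivation:
Subtree rooted at F contains: B, C, E, F, G
Count = 5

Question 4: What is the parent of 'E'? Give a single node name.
Scan adjacency: E appears as child of F

Answer: F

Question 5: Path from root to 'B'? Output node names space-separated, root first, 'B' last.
Walk down from root: D -> F -> B

Answer: D F B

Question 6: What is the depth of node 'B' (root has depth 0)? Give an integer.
Answer: 2

Derivation:
Path from root to B: D -> F -> B
Depth = number of edges = 2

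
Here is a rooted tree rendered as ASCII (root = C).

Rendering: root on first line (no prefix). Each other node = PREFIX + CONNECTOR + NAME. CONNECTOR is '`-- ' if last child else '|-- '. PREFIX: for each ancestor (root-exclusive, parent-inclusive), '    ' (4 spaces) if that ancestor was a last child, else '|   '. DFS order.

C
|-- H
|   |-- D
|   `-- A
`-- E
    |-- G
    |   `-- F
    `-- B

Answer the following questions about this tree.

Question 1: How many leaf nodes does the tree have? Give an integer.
Answer: 4

Derivation:
Leaves (nodes with no children): A, B, D, F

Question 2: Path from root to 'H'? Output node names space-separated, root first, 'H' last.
Answer: C H

Derivation:
Walk down from root: C -> H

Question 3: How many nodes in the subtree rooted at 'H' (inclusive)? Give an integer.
Subtree rooted at H contains: A, D, H
Count = 3

Answer: 3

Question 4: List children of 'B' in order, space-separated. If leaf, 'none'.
Answer: none

Derivation:
Node B's children (from adjacency): (leaf)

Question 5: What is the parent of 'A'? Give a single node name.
Answer: H

Derivation:
Scan adjacency: A appears as child of H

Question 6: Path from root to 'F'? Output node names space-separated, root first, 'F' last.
Answer: C E G F

Derivation:
Walk down from root: C -> E -> G -> F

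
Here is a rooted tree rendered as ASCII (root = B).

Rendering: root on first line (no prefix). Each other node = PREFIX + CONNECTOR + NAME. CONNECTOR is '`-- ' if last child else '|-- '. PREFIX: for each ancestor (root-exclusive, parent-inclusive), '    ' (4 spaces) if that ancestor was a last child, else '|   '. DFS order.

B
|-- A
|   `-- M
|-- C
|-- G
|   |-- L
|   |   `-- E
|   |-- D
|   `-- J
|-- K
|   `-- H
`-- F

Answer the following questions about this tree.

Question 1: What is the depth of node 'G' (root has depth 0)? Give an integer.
Answer: 1

Derivation:
Path from root to G: B -> G
Depth = number of edges = 1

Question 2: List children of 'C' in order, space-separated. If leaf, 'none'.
Answer: none

Derivation:
Node C's children (from adjacency): (leaf)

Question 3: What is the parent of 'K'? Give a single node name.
Answer: B

Derivation:
Scan adjacency: K appears as child of B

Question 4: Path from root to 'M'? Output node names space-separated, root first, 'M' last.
Walk down from root: B -> A -> M

Answer: B A M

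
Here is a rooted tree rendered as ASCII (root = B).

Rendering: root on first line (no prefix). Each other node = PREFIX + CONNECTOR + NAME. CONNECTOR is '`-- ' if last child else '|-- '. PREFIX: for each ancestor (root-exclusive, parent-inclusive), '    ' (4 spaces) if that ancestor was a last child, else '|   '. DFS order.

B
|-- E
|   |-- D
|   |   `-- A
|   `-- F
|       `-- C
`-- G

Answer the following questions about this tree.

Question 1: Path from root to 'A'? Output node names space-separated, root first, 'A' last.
Answer: B E D A

Derivation:
Walk down from root: B -> E -> D -> A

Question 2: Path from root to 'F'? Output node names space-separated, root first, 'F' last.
Answer: B E F

Derivation:
Walk down from root: B -> E -> F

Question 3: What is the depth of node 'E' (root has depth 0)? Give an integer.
Answer: 1

Derivation:
Path from root to E: B -> E
Depth = number of edges = 1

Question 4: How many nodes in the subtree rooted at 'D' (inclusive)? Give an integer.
Answer: 2

Derivation:
Subtree rooted at D contains: A, D
Count = 2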